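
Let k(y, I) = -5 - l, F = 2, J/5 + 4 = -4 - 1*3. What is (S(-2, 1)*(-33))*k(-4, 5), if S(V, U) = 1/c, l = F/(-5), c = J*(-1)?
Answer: 69/25 ≈ 2.7600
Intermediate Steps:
J = -55 (J = -20 + 5*(-4 - 1*3) = -20 + 5*(-4 - 3) = -20 + 5*(-7) = -20 - 35 = -55)
c = 55 (c = -55*(-1) = 55)
l = -⅖ (l = 2/(-5) = 2*(-⅕) = -⅖ ≈ -0.40000)
k(y, I) = -23/5 (k(y, I) = -5 - 1*(-⅖) = -5 + ⅖ = -23/5)
S(V, U) = 1/55
(S(-2, 1)*(-33))*k(-4, 5) = ((1/55)*(-33))*(-23/5) = -⅗*(-23/5) = 69/25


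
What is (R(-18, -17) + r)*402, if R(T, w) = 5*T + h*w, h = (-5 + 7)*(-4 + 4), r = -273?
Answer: -145926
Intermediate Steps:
h = 0 (h = 2*0 = 0)
R(T, w) = 5*T (R(T, w) = 5*T + 0*w = 5*T + 0 = 5*T)
(R(-18, -17) + r)*402 = (5*(-18) - 273)*402 = (-90 - 273)*402 = -363*402 = -145926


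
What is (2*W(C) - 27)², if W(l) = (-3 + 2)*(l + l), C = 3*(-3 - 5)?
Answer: 4761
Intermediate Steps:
C = -24 (C = 3*(-8) = -24)
W(l) = -2*l
(2*W(C) - 27)² = (2*(-2*(-24)) - 27)² = (2*48 - 27)² = (96 - 27)² = 69² = 4761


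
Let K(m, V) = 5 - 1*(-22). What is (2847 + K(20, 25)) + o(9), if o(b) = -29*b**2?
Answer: 525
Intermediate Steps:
K(m, V) = 27 (K(m, V) = 5 + 22 = 27)
(2847 + K(20, 25)) + o(9) = (2847 + 27) - 29*9**2 = 2874 - 29*81 = 2874 - 2349 = 525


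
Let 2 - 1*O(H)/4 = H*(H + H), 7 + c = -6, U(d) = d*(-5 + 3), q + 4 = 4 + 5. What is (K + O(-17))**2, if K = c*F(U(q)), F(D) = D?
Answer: 4726276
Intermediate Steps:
q = 5 (q = -4 + (4 + 5) = -4 + 9 = 5)
U(d) = -2*d (U(d) = d*(-2) = -2*d)
c = -13 (c = -7 - 6 = -13)
O(H) = 8 - 8*H**2 (O(H) = 8 - 4*H*(H + H) = 8 - 4*H*2*H = 8 - 8*H**2)
K = 130 (K = -(-26)*5 = -13*(-10) = 130)
(K + O(-17))**2 = (130 + (8 - 8*(-17)**2))**2 = (130 + (8 - 8*289))**2 = (130 + (8 - 2312))**2 = (130 - 2304)**2 = (-2174)**2 = 4726276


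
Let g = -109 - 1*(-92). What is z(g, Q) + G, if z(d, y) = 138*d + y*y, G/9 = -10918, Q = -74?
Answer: -95132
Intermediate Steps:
g = -17 (g = -109 + 92 = -17)
G = -98262 (G = 9*(-10918) = -98262)
z(d, y) = y**2 + 138*d (z(d, y) = 138*d + y**2 = y**2 + 138*d)
z(g, Q) + G = ((-74)**2 + 138*(-17)) - 98262 = (5476 - 2346) - 98262 = 3130 - 98262 = -95132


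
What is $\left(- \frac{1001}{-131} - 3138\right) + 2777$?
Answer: $- \frac{46290}{131} \approx -353.36$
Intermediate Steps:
$\left(- \frac{1001}{-131} - 3138\right) + 2777 = \left(\left(-1001\right) \left(- \frac{1}{131}\right) - 3138\right) + 2777 = \left(\frac{1001}{131} - 3138\right) + 2777 = - \frac{410077}{131} + 2777 = - \frac{46290}{131}$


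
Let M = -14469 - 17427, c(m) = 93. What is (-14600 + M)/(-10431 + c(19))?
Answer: 23248/5169 ≈ 4.4976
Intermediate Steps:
M = -31896
(-14600 + M)/(-10431 + c(19)) = (-14600 - 31896)/(-10431 + 93) = -46496/(-10338) = -46496*(-1/10338) = 23248/5169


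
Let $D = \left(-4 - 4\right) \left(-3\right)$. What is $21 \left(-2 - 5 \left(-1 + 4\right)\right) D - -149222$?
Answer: $140654$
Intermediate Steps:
$D = 24$ ($D = \left(-8\right) \left(-3\right) = 24$)
$21 \left(-2 - 5 \left(-1 + 4\right)\right) D - -149222 = 21 \left(-2 - 5 \left(-1 + 4\right)\right) 24 - -149222 = 21 \left(-2 - 15\right) 24 + 149222 = 21 \left(-17\right) 24 + 149222 = \left(-357\right) 24 + 149222 = -8568 + 149222 = 140654$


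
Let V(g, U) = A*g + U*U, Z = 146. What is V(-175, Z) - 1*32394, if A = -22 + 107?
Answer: -25953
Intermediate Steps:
A = 85
V(g, U) = U² + 85*g (V(g, U) = 85*g + U*U = 85*g + U² = U² + 85*g)
V(-175, Z) - 1*32394 = (146² + 85*(-175)) - 1*32394 = (21316 - 14875) - 32394 = 6441 - 32394 = -25953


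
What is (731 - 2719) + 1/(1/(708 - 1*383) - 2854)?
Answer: -1843967737/927549 ≈ -1988.0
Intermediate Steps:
(731 - 2719) + 1/(1/(708 - 1*383) - 2854) = -1988 + 1/(1/(708 - 383) - 2854) = -1988 + 1/(1/325 - 2854) = -1988 + 1/(-927549/325) = -1988 - 325/927549 = -1843967737/927549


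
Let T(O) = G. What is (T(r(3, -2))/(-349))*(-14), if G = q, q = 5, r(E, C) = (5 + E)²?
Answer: 70/349 ≈ 0.20057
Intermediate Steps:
G = 5
T(O) = 5
(T(r(3, -2))/(-349))*(-14) = (5/(-349))*(-14) = (5*(-1/349))*(-14) = -5/349*(-14) = 70/349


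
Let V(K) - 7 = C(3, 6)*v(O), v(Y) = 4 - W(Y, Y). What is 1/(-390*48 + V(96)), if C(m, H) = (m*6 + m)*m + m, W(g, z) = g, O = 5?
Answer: -1/18779 ≈ -5.3251e-5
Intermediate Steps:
C(m, H) = m + 7*m² (C(m, H) = (6*m + m)*m + m = (7*m)*m + m = 7*m² + m = m + 7*m²)
v(Y) = 4 - Y
V(K) = -59 (V(K) = 7 + (3*(1 + 7*3))*(4 - 1*5) = 7 + (3*(1 + 21))*(4 - 5) = 7 + (3*22)*(-1) = 7 + 66*(-1) = 7 - 66 = -59)
1/(-390*48 + V(96)) = 1/(-390*48 - 59) = 1/(-18720 - 59) = 1/(-18779) = -1/18779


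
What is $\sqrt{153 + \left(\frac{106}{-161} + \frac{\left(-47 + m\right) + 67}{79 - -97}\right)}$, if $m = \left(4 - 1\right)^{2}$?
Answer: $\frac{\sqrt{7653236591}}{7084} \approx 12.349$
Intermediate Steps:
$m = 9$ ($m = 3^{2} = 9$)
$\sqrt{153 + \left(\frac{106}{-161} + \frac{\left(-47 + m\right) + 67}{79 - -97}\right)} = \sqrt{153 + \left(\frac{106}{-161} + \frac{\left(-47 + 9\right) + 67}{79 - -97}\right)} = \sqrt{153 + \left(106 \left(- \frac{1}{161}\right) + \frac{-38 + 67}{79 + 97}\right)} = \sqrt{153 - \left(\frac{106}{161} - \frac{29}{176}\right)} = \sqrt{153 + \left(- \frac{106}{161} + 29 \cdot \frac{1}{176}\right)} = \sqrt{153 + \left(- \frac{106}{161} + \frac{29}{176}\right)} = \sqrt{153 - \frac{13987}{28336}} = \sqrt{\frac{4321421}{28336}} = \frac{\sqrt{7653236591}}{7084}$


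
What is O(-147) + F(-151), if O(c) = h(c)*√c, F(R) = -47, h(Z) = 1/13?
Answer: -47 + 7*I*√3/13 ≈ -47.0 + 0.93264*I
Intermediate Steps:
h(Z) = 1/13
O(c) = √c/13
O(-147) + F(-151) = √(-147)/13 - 47 = (7*I*√3)/13 - 47 = 7*I*√3/13 - 47 = -47 + 7*I*√3/13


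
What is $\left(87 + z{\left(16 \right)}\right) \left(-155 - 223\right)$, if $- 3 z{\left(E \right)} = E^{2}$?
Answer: $-630$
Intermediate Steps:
$z{\left(E \right)} = - \frac{E^{2}}{3}$
$\left(87 + z{\left(16 \right)}\right) \left(-155 - 223\right) = \left(87 - \frac{16^{2}}{3}\right) \left(-155 - 223\right) = \left(87 - \frac{256}{3}\right) \left(-378\right) = \frac{5}{3} \left(-378\right) = -630$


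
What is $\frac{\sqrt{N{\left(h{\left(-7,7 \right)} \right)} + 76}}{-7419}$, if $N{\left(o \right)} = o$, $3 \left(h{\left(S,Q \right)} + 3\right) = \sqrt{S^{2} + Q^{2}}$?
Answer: $- \frac{\sqrt{657 + 21 \sqrt{2}}}{22257} \approx -0.0011774$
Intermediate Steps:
$h{\left(S,Q \right)} = -3 + \frac{\sqrt{Q^{2} + S^{2}}}{3}$ ($h{\left(S,Q \right)} = -3 + \frac{\sqrt{S^{2} + Q^{2}}}{3} = -3 + \frac{\sqrt{Q^{2} + S^{2}}}{3}$)
$\frac{\sqrt{N{\left(h{\left(-7,7 \right)} \right)} + 76}}{-7419} = \frac{\sqrt{\left(-3 + \frac{\sqrt{7^{2} + \left(-7\right)^{2}}}{3}\right) + 76}}{-7419} = \sqrt{\left(-3 + \frac{\sqrt{49 + 49}}{3}\right) + 76} \left(- \frac{1}{7419}\right) = \sqrt{\left(-3 + \frac{\sqrt{98}}{3}\right) + 76} \left(- \frac{1}{7419}\right) = \sqrt{\left(-3 + \frac{7 \sqrt{2}}{3}\right) + 76} \left(- \frac{1}{7419}\right) = \sqrt{73 + \frac{7 \sqrt{2}}{3}} \left(- \frac{1}{7419}\right) = - \frac{\sqrt{73 + \frac{7 \sqrt{2}}{3}}}{7419}$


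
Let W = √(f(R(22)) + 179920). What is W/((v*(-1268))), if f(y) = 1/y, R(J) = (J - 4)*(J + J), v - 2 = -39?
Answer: √3134926102/6192912 ≈ 0.0090410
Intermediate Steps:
v = -37 (v = 2 - 39 = -37)
R(J) = 2*J*(-4 + J) (R(J) = (-4 + J)*(2*J) = 2*J*(-4 + J))
W = √3134926102/132 (W = √(1/(2*22*(-4 + 22)) + 179920) = √(1/(2*22*18) + 179920) = √(1/792 + 179920) = √(142496641/792) = √3134926102/132 ≈ 424.17)
W/((v*(-1268))) = (√3134926102/132)/((-37*(-1268))) = (√3134926102/132)/46916 = (√3134926102/132)*(1/46916) = √3134926102/6192912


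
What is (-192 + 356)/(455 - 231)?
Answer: 41/56 ≈ 0.73214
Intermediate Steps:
(-192 + 356)/(455 - 231) = 164/224 = 164*(1/224) = 41/56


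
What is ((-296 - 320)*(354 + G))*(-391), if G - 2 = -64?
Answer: 70329952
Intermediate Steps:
G = -62 (G = 2 - 64 = -62)
((-296 - 320)*(354 + G))*(-391) = ((-296 - 320)*(354 - 62))*(-391) = -616*292*(-391) = -179872*(-391) = 70329952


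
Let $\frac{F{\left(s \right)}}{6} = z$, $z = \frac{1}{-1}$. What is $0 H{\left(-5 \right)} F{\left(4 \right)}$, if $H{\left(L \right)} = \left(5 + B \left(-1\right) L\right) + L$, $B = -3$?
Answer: $0$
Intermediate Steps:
$z = -1$
$H{\left(L \right)} = 5 + 4 L$ ($H{\left(L \right)} = \left(5 + \left(-3\right) \left(-1\right) L\right) + L = \left(5 + 3 L\right) + L = 5 + 4 L$)
$F{\left(s \right)} = -6$ ($F{\left(s \right)} = 6 \left(-1\right) = -6$)
$0 H{\left(-5 \right)} F{\left(4 \right)} = 0 \left(5 + 4 \left(-5\right)\right) \left(-6\right) = 0 \left(5 - 20\right) \left(-6\right) = 0 \left(-15\right) \left(-6\right) = 0 \left(-6\right) = 0$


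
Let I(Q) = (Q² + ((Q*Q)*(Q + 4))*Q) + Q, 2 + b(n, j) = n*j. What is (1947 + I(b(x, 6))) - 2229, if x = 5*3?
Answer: 62702974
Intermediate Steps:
x = 15
b(n, j) = -2 + j*n (b(n, j) = -2 + n*j = -2 + j*n)
I(Q) = Q + Q² + Q³*(4 + Q) (I(Q) = (Q² + (Q²*(4 + Q))*Q) + Q = (Q² + Q³*(4 + Q)) + Q = Q + Q² + Q³*(4 + Q))
(1947 + I(b(x, 6))) - 2229 = (1947 + (-2 + 6*15)*(1 + (-2 + 6*15) + (-2 + 6*15)³ + 4*(-2 + 6*15)²)) - 2229 = (1947 + (-2 + 90)*(1 + (-2 + 90) + (-2 + 90)³ + 4*(-2 + 90)²)) - 2229 = (1947 + 88*(1 + 88 + 88³ + 4*88²)) - 2229 = (1947 + 88*(1 + 88 + 681472 + 4*7744)) - 2229 = (1947 + 88*(1 + 88 + 681472 + 30976)) - 2229 = (1947 + 88*712537) - 2229 = (1947 + 62703256) - 2229 = 62705203 - 2229 = 62702974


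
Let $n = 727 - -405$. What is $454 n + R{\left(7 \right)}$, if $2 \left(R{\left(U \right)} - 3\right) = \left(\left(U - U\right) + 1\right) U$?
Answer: $\frac{1027869}{2} \approx 5.1393 \cdot 10^{5}$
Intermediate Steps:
$R{\left(U \right)} = 3 + \frac{U}{2}$ ($R{\left(U \right)} = 3 + \frac{\left(\left(U - U\right) + 1\right) U}{2} = 3 + \frac{\left(0 + 1\right) U}{2} = 3 + \frac{1 U}{2} = 3 + \frac{U}{2}$)
$n = 1132$ ($n = 727 + 405 = 1132$)
$454 n + R{\left(7 \right)} = 454 \cdot 1132 + \left(3 + \frac{1}{2} \cdot 7\right) = 513928 + \left(3 + \frac{7}{2}\right) = 513928 + \frac{13}{2} = \frac{1027869}{2}$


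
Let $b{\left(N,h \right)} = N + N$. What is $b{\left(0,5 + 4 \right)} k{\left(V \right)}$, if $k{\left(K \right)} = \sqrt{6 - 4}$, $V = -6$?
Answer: $0$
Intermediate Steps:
$k{\left(K \right)} = \sqrt{2}$
$b{\left(N,h \right)} = 2 N$
$b{\left(0,5 + 4 \right)} k{\left(V \right)} = 2 \cdot 0 \sqrt{2} = 0 \sqrt{2} = 0$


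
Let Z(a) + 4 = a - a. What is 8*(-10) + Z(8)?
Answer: -84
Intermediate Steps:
Z(a) = -4 (Z(a) = -4 + (a - a) = -4 + 0 = -4)
8*(-10) + Z(8) = 8*(-10) - 4 = -80 - 4 = -84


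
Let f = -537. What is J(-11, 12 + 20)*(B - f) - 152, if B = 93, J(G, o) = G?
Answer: -7082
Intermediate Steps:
J(-11, 12 + 20)*(B - f) - 152 = -11*(93 - 1*(-537)) - 152 = -11*(93 + 537) - 152 = -11*630 - 152 = -6930 - 152 = -7082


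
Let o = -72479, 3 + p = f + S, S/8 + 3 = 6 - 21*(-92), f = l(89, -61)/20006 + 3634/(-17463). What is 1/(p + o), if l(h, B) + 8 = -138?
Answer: -174682389/9957283163479 ≈ -1.7543e-5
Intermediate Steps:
l(h, B) = -146 (l(h, B) = -8 - 138 = -146)
f = -37625701/174682389 (f = -146/20006 + 3634/(-17463) = -146*1/20006 + 3634*(-1/17463) = -73/10003 - 3634/17463 = -37625701/174682389 ≈ -0.21539)
S = 15480 (S = -24 + 8*(6 - 21*(-92)) = -24 + 8*(6 + 1932) = -24 + 8*1938 = -24 + 15504 = 15480)
p = 2703521708852/174682389 (p = -3 + (-37625701/174682389 + 15480) = -3 + 2704045756019/174682389 = 2703521708852/174682389 ≈ 15477.)
1/(p + o) = 1/(2703521708852/174682389 - 72479) = 1/(-9957283163479/174682389) = -174682389/9957283163479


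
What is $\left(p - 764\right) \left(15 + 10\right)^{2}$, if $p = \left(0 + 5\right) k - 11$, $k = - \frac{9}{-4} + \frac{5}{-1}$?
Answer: $- \frac{1971875}{4} \approx -4.9297 \cdot 10^{5}$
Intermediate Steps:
$k = - \frac{11}{4}$ ($k = \left(-9\right) \left(- \frac{1}{4}\right) + 5 \left(-1\right) = \frac{9}{4} - 5 = - \frac{11}{4} \approx -2.75$)
$p = - \frac{99}{4}$ ($p = \left(0 + 5\right) \left(- \frac{11}{4}\right) - 11 = 5 \left(- \frac{11}{4}\right) - 11 = - \frac{55}{4} - 11 = - \frac{99}{4} \approx -24.75$)
$\left(p - 764\right) \left(15 + 10\right)^{2} = \left(- \frac{99}{4} - 764\right) \left(15 + 10\right)^{2} = - \frac{3155 \cdot 25^{2}}{4} = \left(- \frac{3155}{4}\right) 625 = - \frac{1971875}{4}$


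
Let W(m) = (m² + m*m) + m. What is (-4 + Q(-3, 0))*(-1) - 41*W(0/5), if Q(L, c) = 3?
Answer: 1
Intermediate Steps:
W(m) = m + 2*m² (W(m) = (m² + m²) + m = 2*m² + m = m + 2*m²)
(-4 + Q(-3, 0))*(-1) - 41*W(0/5) = (-4 + 3)*(-1) - 41*0/5*(1 + 2*(0/5)) = -1*(-1) - 41*0*(⅕)*(1 + 2*(0*(⅕))) = 1 - 0*(1 + 2*0) = 1 - 0*(1 + 0) = 1 - 0 = 1 - 41*0 = 1 + 0 = 1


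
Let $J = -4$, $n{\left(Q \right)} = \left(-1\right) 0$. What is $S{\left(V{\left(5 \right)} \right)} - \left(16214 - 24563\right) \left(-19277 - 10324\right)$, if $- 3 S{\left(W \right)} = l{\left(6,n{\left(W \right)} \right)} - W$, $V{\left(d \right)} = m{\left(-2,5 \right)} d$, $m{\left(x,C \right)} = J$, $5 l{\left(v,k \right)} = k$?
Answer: $- \frac{741416267}{3} \approx -2.4714 \cdot 10^{8}$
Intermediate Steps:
$n{\left(Q \right)} = 0$
$l{\left(v,k \right)} = \frac{k}{5}$
$m{\left(x,C \right)} = -4$
$V{\left(d \right)} = - 4 d$
$S{\left(W \right)} = \frac{W}{3}$ ($S{\left(W \right)} = - \frac{\frac{1}{5} \cdot 0 - W}{3} = - \frac{0 - W}{3} = - \frac{\left(-1\right) W}{3} = \frac{W}{3}$)
$S{\left(V{\left(5 \right)} \right)} - \left(16214 - 24563\right) \left(-19277 - 10324\right) = \frac{\left(-4\right) 5}{3} - \left(16214 - 24563\right) \left(-19277 - 10324\right) = \frac{1}{3} \left(-20\right) - \left(-8349\right) \left(-29601\right) = - \frac{20}{3} - 247138749 = - \frac{741416267}{3}$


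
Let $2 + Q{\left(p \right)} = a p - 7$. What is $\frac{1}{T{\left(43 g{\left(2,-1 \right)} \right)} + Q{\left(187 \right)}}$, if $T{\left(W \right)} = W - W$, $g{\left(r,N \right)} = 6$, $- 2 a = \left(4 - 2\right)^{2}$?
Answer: $- \frac{1}{383} \approx -0.002611$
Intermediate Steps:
$a = -2$ ($a = - \frac{\left(4 - 2\right)^{2}}{2} = - \frac{2^{2}}{2} = \left(- \frac{1}{2}\right) 4 = -2$)
$Q{\left(p \right)} = -9 - 2 p$ ($Q{\left(p \right)} = -2 - \left(7 + 2 p\right) = -9 - 2 p$)
$T{\left(W \right)} = 0$
$\frac{1}{T{\left(43 g{\left(2,-1 \right)} \right)} + Q{\left(187 \right)}} = \frac{1}{0 - 383} = \frac{1}{-383} = - \frac{1}{383}$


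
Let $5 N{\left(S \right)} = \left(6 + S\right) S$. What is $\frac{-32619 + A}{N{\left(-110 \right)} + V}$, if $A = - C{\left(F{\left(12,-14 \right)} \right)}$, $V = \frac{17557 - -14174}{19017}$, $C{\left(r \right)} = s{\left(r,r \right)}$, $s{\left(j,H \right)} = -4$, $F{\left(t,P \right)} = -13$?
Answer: $- \frac{206746485}{14514209} \approx -14.244$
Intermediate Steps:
$N{\left(S \right)} = \frac{S \left(6 + S\right)}{5}$ ($N{\left(S \right)} = \frac{\left(6 + S\right) S}{5} = \frac{S \left(6 + S\right)}{5}$)
$C{\left(r \right)} = -4$
$V = \frac{10577}{6339}$ ($V = \left(17557 + 14174\right) \frac{1}{19017} = 31731 \cdot \frac{1}{19017} = \frac{10577}{6339} \approx 1.6686$)
$A = 4$ ($A = \left(-1\right) \left(-4\right) = 4$)
$\frac{-32619 + A}{N{\left(-110 \right)} + V} = \frac{-32619 + 4}{\frac{1}{5} \left(-110\right) \left(6 - 110\right) + \frac{10577}{6339}} = - \frac{32615}{\frac{1}{5} \left(-110\right) \left(-104\right) + \frac{10577}{6339}} = - \frac{32615}{2288 + \frac{10577}{6339}} = - \frac{32615}{\frac{14514209}{6339}} = \left(-32615\right) \frac{6339}{14514209} = - \frac{206746485}{14514209}$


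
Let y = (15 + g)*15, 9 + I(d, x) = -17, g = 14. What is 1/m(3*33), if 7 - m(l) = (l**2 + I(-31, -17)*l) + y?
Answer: -1/7655 ≈ -0.00013063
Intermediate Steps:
I(d, x) = -26 (I(d, x) = -9 - 17 = -26)
y = 435 (y = (15 + 14)*15 = 29*15 = 435)
m(l) = -428 - l**2 + 26*l (m(l) = 7 - ((l**2 - 26*l) + 435) = 7 - (435 + l**2 - 26*l) = 7 + (-435 - l**2 + 26*l) = -428 - l**2 + 26*l)
1/m(3*33) = 1/(-428 - (3*33)**2 + 26*(3*33)) = 1/(-428 - 1*99**2 + 26*99) = 1/(-428 - 1*9801 + 2574) = 1/(-428 - 9801 + 2574) = 1/(-7655) = -1/7655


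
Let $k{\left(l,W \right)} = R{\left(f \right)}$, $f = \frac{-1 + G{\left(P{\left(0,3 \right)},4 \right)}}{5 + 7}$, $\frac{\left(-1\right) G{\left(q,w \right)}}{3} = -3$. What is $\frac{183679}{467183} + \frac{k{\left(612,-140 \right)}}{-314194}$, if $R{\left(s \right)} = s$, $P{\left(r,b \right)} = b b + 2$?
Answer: $\frac{86565792406}{220179143253} \approx 0.39316$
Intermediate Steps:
$P{\left(r,b \right)} = 2 + b^{2}$ ($P{\left(r,b \right)} = b^{2} + 2 = 2 + b^{2}$)
$G{\left(q,w \right)} = 9$ ($G{\left(q,w \right)} = \left(-3\right) \left(-3\right) = 9$)
$f = \frac{2}{3}$ ($f = \frac{-1 + 9}{5 + 7} = \frac{8}{12} = 8 \cdot \frac{1}{12} = \frac{2}{3} \approx 0.66667$)
$k{\left(l,W \right)} = \frac{2}{3}$
$\frac{183679}{467183} + \frac{k{\left(612,-140 \right)}}{-314194} = \frac{183679}{467183} + \frac{2}{3 \left(-314194\right)} = 183679 \cdot \frac{1}{467183} + \frac{2}{3} \left(- \frac{1}{314194}\right) = \frac{183679}{467183} - \frac{1}{471291} = \frac{86565792406}{220179143253}$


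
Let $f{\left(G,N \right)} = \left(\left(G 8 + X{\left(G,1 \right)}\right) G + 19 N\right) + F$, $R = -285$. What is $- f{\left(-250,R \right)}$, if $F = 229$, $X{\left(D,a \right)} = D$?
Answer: $-557314$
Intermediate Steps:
$f{\left(G,N \right)} = 229 + 9 G^{2} + 19 N$ ($f{\left(G,N \right)} = \left(\left(G 8 + G\right) G + 19 N\right) + 229 = \left(\left(8 G + G\right) G + 19 N\right) + 229 = \left(9 G G + 19 N\right) + 229 = \left(9 G^{2} + 19 N\right) + 229 = 229 + 9 G^{2} + 19 N$)
$- f{\left(-250,R \right)} = - (229 + 9 \left(-250\right)^{2} + 19 \left(-285\right)) = - (229 + 9 \cdot 62500 - 5415) = - (229 + 562500 - 5415) = \left(-1\right) 557314 = -557314$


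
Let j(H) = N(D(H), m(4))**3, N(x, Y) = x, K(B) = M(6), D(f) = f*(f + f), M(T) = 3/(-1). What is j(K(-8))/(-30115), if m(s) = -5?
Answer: -5832/30115 ≈ -0.19366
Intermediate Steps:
M(T) = -3 (M(T) = 3*(-1) = -3)
D(f) = 2*f**2 (D(f) = f*(2*f) = 2*f**2)
K(B) = -3
j(H) = 8*H**6 (j(H) = (2*H**2)**3 = 8*H**6)
j(K(-8))/(-30115) = (8*(-3)**6)/(-30115) = (8*729)*(-1/30115) = 5832*(-1/30115) = -5832/30115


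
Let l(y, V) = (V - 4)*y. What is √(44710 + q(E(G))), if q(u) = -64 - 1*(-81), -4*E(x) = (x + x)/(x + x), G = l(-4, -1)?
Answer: √44727 ≈ 211.49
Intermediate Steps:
l(y, V) = y*(-4 + V) (l(y, V) = (-4 + V)*y = y*(-4 + V))
G = 20 (G = -4*(-4 - 1) = -4*(-5) = 20)
E(x) = -¼ (E(x) = -(x + x)/(4*(x + x)) = -2*x/(4*(2*x)) = -2*x*1/(2*x)/4 = -¼*1 = -¼)
q(u) = 17 (q(u) = -64 + 81 = 17)
√(44710 + q(E(G))) = √(44710 + 17) = √44727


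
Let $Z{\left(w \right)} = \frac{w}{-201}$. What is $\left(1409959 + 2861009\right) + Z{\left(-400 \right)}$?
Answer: $\frac{858464968}{201} \approx 4.271 \cdot 10^{6}$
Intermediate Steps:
$Z{\left(w \right)} = - \frac{w}{201}$ ($Z{\left(w \right)} = w \left(- \frac{1}{201}\right) = - \frac{w}{201}$)
$\left(1409959 + 2861009\right) + Z{\left(-400 \right)} = \left(1409959 + 2861009\right) - - \frac{400}{201} = 4270968 + \frac{400}{201} = \frac{858464968}{201}$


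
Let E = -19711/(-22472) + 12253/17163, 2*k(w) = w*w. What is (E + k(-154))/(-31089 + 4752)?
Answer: -4574089336397/10157836833432 ≈ -0.45030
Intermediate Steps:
k(w) = w²/2 (k(w) = (w*w)/2 = w²/2)
E = 613649309/385686936 (E = -19711*(-1/22472) + 12253*(1/17163) = 19711/22472 + 12253/17163 = 613649309/385686936 ≈ 1.5911)
(E + k(-154))/(-31089 + 4752) = (613649309/385686936 + (½)*(-154)²)/(-31089 + 4752) = (613649309/385686936 + (½)*23716)/(-26337) = (613649309/385686936 + 11858)*(-1/26337) = (4574089336397/385686936)*(-1/26337) = -4574089336397/10157836833432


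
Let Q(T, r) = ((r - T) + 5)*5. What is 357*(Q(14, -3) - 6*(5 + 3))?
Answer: -38556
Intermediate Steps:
Q(T, r) = 25 - 5*T + 5*r (Q(T, r) = (5 + r - T)*5 = 25 - 5*T + 5*r)
357*(Q(14, -3) - 6*(5 + 3)) = 357*((25 - 5*14 + 5*(-3)) - 6*(5 + 3)) = 357*((25 - 70 - 15) - 6*8) = 357*(-60 - 48) = 357*(-108) = -38556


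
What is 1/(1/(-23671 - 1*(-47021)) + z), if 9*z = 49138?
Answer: 210150/1147372309 ≈ 0.00018316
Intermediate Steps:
z = 49138/9 (z = (⅑)*49138 = 49138/9 ≈ 5459.8)
1/(1/(-23671 - 1*(-47021)) + z) = 1/(1/(-23671 - 1*(-47021)) + 49138/9) = 1/(1/(-23671 + 47021) + 49138/9) = 1/(1/23350 + 49138/9) = 1/(1147372309/210150) = 210150/1147372309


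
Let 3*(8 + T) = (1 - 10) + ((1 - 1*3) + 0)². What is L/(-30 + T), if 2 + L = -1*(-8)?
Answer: -18/119 ≈ -0.15126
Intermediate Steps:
L = 6 (L = -2 - 1*(-8) = -2 + 8 = 6)
T = -29/3 (T = -8 + ((1 - 10) + ((1 - 1*3) + 0)²)/3 = -8 + (-9 + ((1 - 3) + 0)²)/3 = -8 + (-9 + (-2 + 0)²)/3 = -8 + (-9 + (-2)²)/3 = -8 + (-9 + 4)/3 = -8 + (⅓)*(-5) = -8 - 5/3 = -29/3 ≈ -9.6667)
L/(-30 + T) = 6/(-30 - 29/3) = 6/(-119/3) = 6*(-3/119) = -18/119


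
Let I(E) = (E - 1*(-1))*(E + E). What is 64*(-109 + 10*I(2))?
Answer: 704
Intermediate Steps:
I(E) = 2*E*(1 + E) (I(E) = (E + 1)*(2*E) = (1 + E)*(2*E) = 2*E*(1 + E))
64*(-109 + 10*I(2)) = 64*(-109 + 10*(2*2*(1 + 2))) = 64*(-109 + 10*(2*2*3)) = 64*(-109 + 10*12) = 64*(-109 + 120) = 64*11 = 704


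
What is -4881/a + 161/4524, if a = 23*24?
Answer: -1832731/208104 ≈ -8.8068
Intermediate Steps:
a = 552
-4881/a + 161/4524 = -4881/552 + 161/4524 = -4881*1/552 + 161*(1/4524) = -1627/184 + 161/4524 = -1832731/208104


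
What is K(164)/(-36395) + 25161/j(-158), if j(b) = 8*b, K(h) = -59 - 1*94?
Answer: -915541203/46003280 ≈ -19.902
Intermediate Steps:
K(h) = -153 (K(h) = -59 - 94 = -153)
K(164)/(-36395) + 25161/j(-158) = -153/(-36395) + 25161/((8*(-158))) = -153*(-1/36395) + 25161/(-1264) = 153/36395 + 25161*(-1/1264) = 153/36395 - 25161/1264 = -915541203/46003280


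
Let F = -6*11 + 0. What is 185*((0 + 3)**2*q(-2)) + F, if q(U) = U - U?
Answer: -66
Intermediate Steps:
q(U) = 0
F = -66 (F = -66 + 0 = -66)
185*((0 + 3)**2*q(-2)) + F = 185*((0 + 3)**2*0) - 66 = 185*(3**2*0) - 66 = 185*(9*0) - 66 = 185*0 - 66 = 0 - 66 = -66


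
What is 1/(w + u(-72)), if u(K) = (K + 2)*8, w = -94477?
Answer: -1/95037 ≈ -1.0522e-5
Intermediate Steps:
u(K) = 16 + 8*K (u(K) = (2 + K)*8 = 16 + 8*K)
1/(w + u(-72)) = 1/(-94477 + (16 + 8*(-72))) = 1/(-94477 + (16 - 576)) = 1/(-94477 - 560) = 1/(-95037) = -1/95037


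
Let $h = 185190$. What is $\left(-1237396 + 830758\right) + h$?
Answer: $-221448$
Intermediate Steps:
$\left(-1237396 + 830758\right) + h = \left(-1237396 + 830758\right) + 185190 = -406638 + 185190 = -221448$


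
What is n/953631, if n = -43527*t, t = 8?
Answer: -116072/317877 ≈ -0.36515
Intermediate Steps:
n = -348216 (n = -43527*8 = -348216)
n/953631 = -348216/953631 = -348216*1/953631 = -116072/317877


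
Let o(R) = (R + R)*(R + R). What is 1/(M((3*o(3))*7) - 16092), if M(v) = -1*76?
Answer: -1/16168 ≈ -6.1851e-5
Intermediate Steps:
o(R) = 4*R² (o(R) = (2*R)*(2*R) = 4*R²)
M(v) = -76
1/(M((3*o(3))*7) - 16092) = 1/(-76 - 16092) = 1/(-16168) = -1/16168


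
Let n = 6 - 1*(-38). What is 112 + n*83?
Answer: 3764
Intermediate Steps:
n = 44 (n = 6 + 38 = 44)
112 + n*83 = 112 + 44*83 = 112 + 3652 = 3764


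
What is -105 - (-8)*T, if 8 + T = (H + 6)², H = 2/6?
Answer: 1367/9 ≈ 151.89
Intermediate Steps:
H = ⅓ (H = 2*(⅙) = ⅓ ≈ 0.33333)
T = 289/9 (T = -8 + (⅓ + 6)² = -8 + (19/3)² = -8 + 361/9 = 289/9 ≈ 32.111)
-105 - (-8)*T = -105 - (-8)*289/9 = -105 - 1*(-2312/9) = -105 + 2312/9 = 1367/9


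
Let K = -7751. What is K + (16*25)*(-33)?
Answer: -20951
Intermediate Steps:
K + (16*25)*(-33) = -7751 + (16*25)*(-33) = -7751 + 400*(-33) = -7751 - 13200 = -20951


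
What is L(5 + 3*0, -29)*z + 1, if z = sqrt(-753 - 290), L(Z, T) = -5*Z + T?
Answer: 1 - 54*I*sqrt(1043) ≈ 1.0 - 1744.0*I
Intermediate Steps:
L(Z, T) = T - 5*Z
z = I*sqrt(1043) (z = sqrt(-1043) = I*sqrt(1043) ≈ 32.296*I)
L(5 + 3*0, -29)*z + 1 = (-29 - 5*(5 + 3*0))*(I*sqrt(1043)) + 1 = (-29 - 5*(5 + 0))*(I*sqrt(1043)) + 1 = (-29 - 5*5)*(I*sqrt(1043)) + 1 = (-29 - 25)*(I*sqrt(1043)) + 1 = -54*I*sqrt(1043) + 1 = 1 - 54*I*sqrt(1043)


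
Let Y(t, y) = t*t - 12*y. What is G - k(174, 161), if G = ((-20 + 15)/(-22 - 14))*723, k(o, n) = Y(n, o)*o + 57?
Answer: -49762783/12 ≈ -4.1469e+6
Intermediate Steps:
Y(t, y) = t² - 12*y
k(o, n) = 57 + o*(n² - 12*o) (k(o, n) = (n² - 12*o)*o + 57 = o*(n² - 12*o) + 57 = 57 + o*(n² - 12*o))
G = 1205/12 (G = -5/(-36)*723 = -5*(-1/36)*723 = (5/36)*723 = 1205/12 ≈ 100.42)
G - k(174, 161) = 1205/12 - (57 + 174*(161² - 12*174)) = 1205/12 - (57 + 174*(25921 - 2088)) = 1205/12 - (57 + 174*23833) = 1205/12 - (57 + 4146942) = 1205/12 - 1*4146999 = 1205/12 - 4146999 = -49762783/12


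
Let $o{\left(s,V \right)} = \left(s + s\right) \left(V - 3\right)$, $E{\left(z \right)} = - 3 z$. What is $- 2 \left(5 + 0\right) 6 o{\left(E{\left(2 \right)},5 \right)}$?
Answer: $1440$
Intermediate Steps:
$o{\left(s,V \right)} = 2 s \left(-3 + V\right)$
$- 2 \left(5 + 0\right) 6 o{\left(E{\left(2 \right)},5 \right)} = - 2 \left(5 + 0\right) 6 \cdot 2 \left(\left(-3\right) 2\right) \left(-3 + 5\right) = \left(-2\right) 5 \cdot 6 \cdot 2 \left(-6\right) 2 = \left(-10\right) 6 \left(-24\right) = \left(-60\right) \left(-24\right) = 1440$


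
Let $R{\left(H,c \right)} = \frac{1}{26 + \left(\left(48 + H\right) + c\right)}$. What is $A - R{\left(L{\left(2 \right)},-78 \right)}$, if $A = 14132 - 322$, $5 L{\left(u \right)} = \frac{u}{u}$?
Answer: $\frac{262395}{19} \approx 13810.0$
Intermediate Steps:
$L{\left(u \right)} = \frac{1}{5}$ ($L{\left(u \right)} = \frac{u \frac{1}{u}}{5} = \frac{1}{5} \cdot 1 = \frac{1}{5}$)
$A = 13810$
$R{\left(H,c \right)} = \frac{1}{74 + H + c}$ ($R{\left(H,c \right)} = \frac{1}{26 + \left(48 + H + c\right)} = \frac{1}{74 + H + c}$)
$A - R{\left(L{\left(2 \right)},-78 \right)} = 13810 - \frac{1}{74 + \frac{1}{5} - 78} = 13810 - \frac{1}{- \frac{19}{5}} = 13810 - - \frac{5}{19} = 13810 + \frac{5}{19} = \frac{262395}{19}$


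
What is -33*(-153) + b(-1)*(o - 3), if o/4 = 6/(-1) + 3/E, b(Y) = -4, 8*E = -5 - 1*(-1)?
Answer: 5253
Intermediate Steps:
E = -1/2 (E = (-5 - 1*(-1))/8 = (-5 + 1)/8 = (1/8)*(-4) = -1/2 ≈ -0.50000)
o = -48 (o = 4*(6/(-1) + 3/(-1/2)) = 4*(6*(-1) + 3*(-2)) = 4*(-6 - 6) = 4*(-12) = -48)
-33*(-153) + b(-1)*(o - 3) = -33*(-153) - 4*(-48 - 3) = 5049 - 4*(-51) = 5049 + 204 = 5253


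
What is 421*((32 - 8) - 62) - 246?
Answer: -16244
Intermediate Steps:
421*((32 - 8) - 62) - 246 = 421*(24 - 62) - 246 = 421*(-38) - 246 = -15998 - 246 = -16244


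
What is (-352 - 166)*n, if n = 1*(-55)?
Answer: 28490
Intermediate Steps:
n = -55
(-352 - 166)*n = (-352 - 166)*(-55) = -518*(-55) = 28490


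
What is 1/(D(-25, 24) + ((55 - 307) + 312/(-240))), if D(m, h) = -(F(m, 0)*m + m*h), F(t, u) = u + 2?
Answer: 10/3967 ≈ 0.0025208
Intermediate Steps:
F(t, u) = 2 + u
D(m, h) = -2*m - h*m (D(m, h) = -((2 + 0)*m + m*h) = -(2*m + h*m) = -2*m - h*m)
1/(D(-25, 24) + ((55 - 307) + 312/(-240))) = 1/(-1*(-25)*(2 + 24) + ((55 - 307) + 312/(-240))) = 1/(-1*(-25)*26 + (-252 + 312*(-1/240))) = 1/(650 + (-252 - 13/10)) = 1/(650 - 2533/10) = 1/(3967/10) = 10/3967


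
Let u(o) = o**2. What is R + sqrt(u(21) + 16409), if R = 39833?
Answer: 39833 + 5*sqrt(674) ≈ 39963.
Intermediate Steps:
R + sqrt(u(21) + 16409) = 39833 + sqrt(21**2 + 16409) = 39833 + sqrt(441 + 16409) = 39833 + sqrt(16850) = 39833 + 5*sqrt(674)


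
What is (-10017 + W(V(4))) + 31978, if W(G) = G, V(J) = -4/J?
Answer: 21960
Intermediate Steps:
(-10017 + W(V(4))) + 31978 = (-10017 - 4/4) + 31978 = (-10017 - 4*1/4) + 31978 = (-10017 - 1) + 31978 = -10018 + 31978 = 21960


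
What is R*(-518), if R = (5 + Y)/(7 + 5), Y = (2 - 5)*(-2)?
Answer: -2849/6 ≈ -474.83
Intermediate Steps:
Y = 6 (Y = -3*(-2) = 6)
R = 11/12 (R = (5 + 6)/(7 + 5) = 11/12 ≈ 0.91667)
R*(-518) = (11/12)*(-518) = -2849/6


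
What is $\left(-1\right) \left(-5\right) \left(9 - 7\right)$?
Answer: $10$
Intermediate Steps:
$\left(-1\right) \left(-5\right) \left(9 - 7\right) = 5 \left(9 - 7\right) = 5 \cdot 2 = 10$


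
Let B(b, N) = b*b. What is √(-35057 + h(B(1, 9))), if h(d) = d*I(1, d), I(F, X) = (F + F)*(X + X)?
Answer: I*√35053 ≈ 187.22*I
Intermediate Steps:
B(b, N) = b²
I(F, X) = 4*F*X (I(F, X) = (2*F)*(2*X) = 4*F*X)
h(d) = 4*d² (h(d) = d*(4*1*d) = d*(4*d) = 4*d²)
√(-35057 + h(B(1, 9))) = √(-35057 + 4*(1²)²) = √(-35057 + 4*1²) = √(-35057 + 4*1) = √(-35057 + 4) = √(-35053) = I*√35053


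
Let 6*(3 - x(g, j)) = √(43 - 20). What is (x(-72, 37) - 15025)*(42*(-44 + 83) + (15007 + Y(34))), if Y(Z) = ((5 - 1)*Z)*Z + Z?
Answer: -320013666 - 7101*√23/2 ≈ -3.2003e+8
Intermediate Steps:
x(g, j) = 3 - √23/6 (x(g, j) = 3 - √(43 - 20)/6 = 3 - √23/6)
Y(Z) = Z + 4*Z² (Y(Z) = (4*Z)*Z + Z = 4*Z² + Z = Z + 4*Z²)
(x(-72, 37) - 15025)*(42*(-44 + 83) + (15007 + Y(34))) = ((3 - √23/6) - 15025)*(42*(-44 + 83) + (15007 + 34*(1 + 4*34))) = (-15022 - √23/6)*(42*39 + (15007 + 34*(1 + 136))) = (-15022 - √23/6)*(1638 + (15007 + 34*137)) = (-15022 - √23/6)*(1638 + (15007 + 4658)) = (-15022 - √23/6)*(1638 + 19665) = (-15022 - √23/6)*21303 = -320013666 - 7101*√23/2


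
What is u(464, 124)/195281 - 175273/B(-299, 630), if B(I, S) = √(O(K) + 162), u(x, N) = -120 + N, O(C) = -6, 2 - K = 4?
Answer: 4/195281 - 175273*√39/78 ≈ -14033.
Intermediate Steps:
K = -2 (K = 2 - 1*4 = 2 - 4 = -2)
B(I, S) = 2*√39 (B(I, S) = √(-6 + 162) = √156 = 2*√39)
u(464, 124)/195281 - 175273/B(-299, 630) = (-120 + 124)/195281 - 175273*√39/78 = 4*(1/195281) - 175273*√39/78 = 4/195281 - 175273*√39/78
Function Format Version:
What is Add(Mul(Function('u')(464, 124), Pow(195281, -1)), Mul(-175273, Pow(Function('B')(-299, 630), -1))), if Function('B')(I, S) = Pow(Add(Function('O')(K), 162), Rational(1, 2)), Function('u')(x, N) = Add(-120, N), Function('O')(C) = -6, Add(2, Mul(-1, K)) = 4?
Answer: Add(Rational(4, 195281), Mul(Rational(-175273, 78), Pow(39, Rational(1, 2)))) ≈ -14033.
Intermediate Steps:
K = -2 (K = Add(2, Mul(-1, 4)) = Add(2, -4) = -2)
Function('B')(I, S) = Mul(2, Pow(39, Rational(1, 2))) (Function('B')(I, S) = Pow(Add(-6, 162), Rational(1, 2)) = Pow(156, Rational(1, 2)) = Mul(2, Pow(39, Rational(1, 2))))
Add(Mul(Function('u')(464, 124), Pow(195281, -1)), Mul(-175273, Pow(Function('B')(-299, 630), -1))) = Add(Mul(Add(-120, 124), Pow(195281, -1)), Mul(-175273, Pow(Mul(2, Pow(39, Rational(1, 2))), -1))) = Add(Mul(4, Rational(1, 195281)), Mul(-175273, Mul(Rational(1, 78), Pow(39, Rational(1, 2))))) = Add(Rational(4, 195281), Mul(Rational(-175273, 78), Pow(39, Rational(1, 2))))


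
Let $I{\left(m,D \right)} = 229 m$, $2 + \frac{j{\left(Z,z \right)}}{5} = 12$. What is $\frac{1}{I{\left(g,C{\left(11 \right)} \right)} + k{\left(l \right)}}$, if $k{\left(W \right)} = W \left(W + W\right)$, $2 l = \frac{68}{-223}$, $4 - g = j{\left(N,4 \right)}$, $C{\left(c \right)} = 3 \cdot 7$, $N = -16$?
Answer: $- \frac{49729}{523842974} \approx -9.4931 \cdot 10^{-5}$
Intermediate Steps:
$C{\left(c \right)} = 21$
$j{\left(Z,z \right)} = 50$ ($j{\left(Z,z \right)} = -10 + 5 \cdot 12 = -10 + 60 = 50$)
$g = -46$ ($g = 4 - 50 = -46$)
$l = - \frac{34}{223}$ ($l = \frac{68 \frac{1}{-223}}{2} = \frac{68 \left(- \frac{1}{223}\right)}{2} = \frac{1}{2} \left(- \frac{68}{223}\right) = - \frac{34}{223} \approx -0.15247$)
$k{\left(W \right)} = 2 W^{2}$ ($k{\left(W \right)} = W 2 W = 2 W^{2}$)
$\frac{1}{I{\left(g,C{\left(11 \right)} \right)} + k{\left(l \right)}} = \frac{1}{229 \left(-46\right) + 2 \left(- \frac{34}{223}\right)^{2}} = \frac{1}{-10534 + 2 \cdot \frac{1156}{49729}} = \frac{1}{-10534 + \frac{2312}{49729}} = \frac{1}{- \frac{523842974}{49729}} = - \frac{49729}{523842974}$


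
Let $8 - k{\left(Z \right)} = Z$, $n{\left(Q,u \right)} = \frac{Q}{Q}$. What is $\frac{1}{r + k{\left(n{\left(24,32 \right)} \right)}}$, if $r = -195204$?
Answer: $- \frac{1}{195197} \approx -5.123 \cdot 10^{-6}$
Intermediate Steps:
$n{\left(Q,u \right)} = 1$
$k{\left(Z \right)} = 8 - Z$
$\frac{1}{r + k{\left(n{\left(24,32 \right)} \right)}} = \frac{1}{-195204 + \left(8 - 1\right)} = \frac{1}{-195204 + 7} = \frac{1}{-195197} = - \frac{1}{195197}$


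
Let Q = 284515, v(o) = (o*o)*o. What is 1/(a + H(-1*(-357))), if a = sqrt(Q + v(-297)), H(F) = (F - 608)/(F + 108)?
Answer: -116715/5603159141551 - 216225*I*sqrt(25913558)/5603159141551 ≈ -2.083e-8 - 0.00019644*I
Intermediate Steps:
v(o) = o**3 (v(o) = o**2*o = o**3)
H(F) = (-608 + F)/(108 + F)
a = I*sqrt(25913558) (a = sqrt(284515 + (-297)**3) = sqrt(284515 - 26198073) = sqrt(-25913558) = I*sqrt(25913558) ≈ 5090.5*I)
1/(a + H(-1*(-357))) = 1/(I*sqrt(25913558) + (-608 - 1*(-357))/(108 - 1*(-357))) = 1/(I*sqrt(25913558) + (-608 + 357)/(108 + 357)) = 1/(I*sqrt(25913558) - 251/465) = 1/(-251/465 + I*sqrt(25913558))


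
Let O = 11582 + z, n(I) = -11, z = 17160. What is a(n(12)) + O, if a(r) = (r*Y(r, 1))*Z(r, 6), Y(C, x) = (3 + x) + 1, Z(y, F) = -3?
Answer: 28907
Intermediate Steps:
O = 28742 (O = 11582 + 17160 = 28742)
Y(C, x) = 4 + x
a(r) = -15*r (a(r) = (r*(4 + 1))*(-3) = (r*5)*(-3) = (5*r)*(-3) = -15*r)
a(n(12)) + O = -15*(-11) + 28742 = 165 + 28742 = 28907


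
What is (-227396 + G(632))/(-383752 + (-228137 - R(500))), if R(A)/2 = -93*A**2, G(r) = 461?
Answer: -25215/5098679 ≈ -0.0049454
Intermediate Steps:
R(A) = -186*A**2 (R(A) = 2*(-93*A**2) = -186*A**2)
(-227396 + G(632))/(-383752 + (-228137 - R(500))) = (-227396 + 461)/(-383752 + (-228137 - (-186)*500**2)) = -226935/(-383752 + (-228137 - (-186)*250000)) = -226935/(-383752 + (-228137 - 1*(-46500000))) = -226935/(-383752 + (-228137 + 46500000)) = -226935/(-383752 + 46271863) = -226935/45888111 = -226935*1/45888111 = -25215/5098679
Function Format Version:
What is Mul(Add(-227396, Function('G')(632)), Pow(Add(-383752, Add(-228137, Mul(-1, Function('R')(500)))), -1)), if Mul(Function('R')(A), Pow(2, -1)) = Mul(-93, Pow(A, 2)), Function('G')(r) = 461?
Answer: Rational(-25215, 5098679) ≈ -0.0049454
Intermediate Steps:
Function('R')(A) = Mul(-186, Pow(A, 2)) (Function('R')(A) = Mul(2, Mul(-93, Pow(A, 2))) = Mul(-186, Pow(A, 2)))
Mul(Add(-227396, Function('G')(632)), Pow(Add(-383752, Add(-228137, Mul(-1, Function('R')(500)))), -1)) = Mul(Add(-227396, 461), Pow(Add(-383752, Add(-228137, Mul(-1, Mul(-186, Pow(500, 2))))), -1)) = Mul(-226935, Pow(Add(-383752, Add(-228137, Mul(-1, Mul(-186, 250000)))), -1)) = Mul(-226935, Pow(Add(-383752, Add(-228137, Mul(-1, -46500000))), -1)) = Mul(-226935, Pow(Add(-383752, Add(-228137, 46500000)), -1)) = Mul(-226935, Pow(Add(-383752, 46271863), -1)) = Mul(-226935, Pow(45888111, -1)) = Mul(-226935, Rational(1, 45888111)) = Rational(-25215, 5098679)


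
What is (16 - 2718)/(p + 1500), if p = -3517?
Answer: 2702/2017 ≈ 1.3396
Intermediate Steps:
(16 - 2718)/(p + 1500) = (16 - 2718)/(-3517 + 1500) = -2702/(-2017) = -2702*(-1/2017) = 2702/2017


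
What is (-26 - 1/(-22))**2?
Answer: 326041/484 ≈ 673.64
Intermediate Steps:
(-26 - 1/(-22))**2 = (-26 - 1*(-1/22))**2 = (-26 + 1/22)**2 = (-571/22)**2 = 326041/484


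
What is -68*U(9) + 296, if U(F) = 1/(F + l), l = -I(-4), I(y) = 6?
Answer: 820/3 ≈ 273.33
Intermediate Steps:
l = -6 (l = -1*6 = -6)
U(F) = 1/(-6 + F) (U(F) = 1/(F - 6) = 1/(-6 + F))
-68*U(9) + 296 = -68/(-6 + 9) + 296 = -68/3 + 296 = 820/3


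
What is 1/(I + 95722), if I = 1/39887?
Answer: 39887/3818063415 ≈ 1.0447e-5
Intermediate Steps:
I = 1/39887 ≈ 2.5071e-5
1/(I + 95722) = 1/(1/39887 + 95722) = 1/(3818063415/39887) = 39887/3818063415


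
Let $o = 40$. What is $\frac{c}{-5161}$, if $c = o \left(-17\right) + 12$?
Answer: $\frac{668}{5161} \approx 0.12943$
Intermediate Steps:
$c = -668$ ($c = 40 \left(-17\right) + 12 = -680 + 12 = -668$)
$\frac{c}{-5161} = - \frac{668}{-5161} = \left(-668\right) \left(- \frac{1}{5161}\right) = \frac{668}{5161}$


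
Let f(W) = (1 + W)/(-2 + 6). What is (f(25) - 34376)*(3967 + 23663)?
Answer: -949629285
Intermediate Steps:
f(W) = ¼ + W/4 (f(W) = (1 + W)/4 = (1 + W)*(¼) = ¼ + W/4)
(f(25) - 34376)*(3967 + 23663) = ((¼ + (¼)*25) - 34376)*(3967 + 23663) = ((¼ + 25/4) - 34376)*27630 = (13/2 - 34376)*27630 = -68739/2*27630 = -949629285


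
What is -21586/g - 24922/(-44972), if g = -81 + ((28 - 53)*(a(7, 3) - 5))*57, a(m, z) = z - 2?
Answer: -415364437/126348834 ≈ -3.2874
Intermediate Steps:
a(m, z) = -2 + z
g = 5619 (g = -81 + ((28 - 53)*((-2 + 3) - 5))*57 = -81 - 25*(1 - 5)*57 = -81 - 25*(-4)*57 = -81 + 100*57 = -81 + 5700 = 5619)
-21586/g - 24922/(-44972) = -21586/5619 - 24922/(-44972) = -21586*1/5619 - 24922*(-1/44972) = -21586/5619 + 12461/22486 = -415364437/126348834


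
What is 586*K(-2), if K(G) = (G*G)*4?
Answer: 9376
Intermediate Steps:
K(G) = 4*G² (K(G) = G²*4 = 4*G²)
586*K(-2) = 586*(4*(-2)²) = 586*(4*4) = 586*16 = 9376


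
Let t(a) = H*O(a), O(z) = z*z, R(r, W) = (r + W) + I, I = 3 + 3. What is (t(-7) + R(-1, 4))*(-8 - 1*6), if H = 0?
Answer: -126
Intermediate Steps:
I = 6
R(r, W) = 6 + W + r (R(r, W) = (r + W) + 6 = (W + r) + 6 = 6 + W + r)
O(z) = z²
t(a) = 0 (t(a) = 0*a² = 0)
(t(-7) + R(-1, 4))*(-8 - 1*6) = (0 + (6 + 4 - 1))*(-8 - 1*6) = (0 + 9)*(-8 - 6) = 9*(-14) = -126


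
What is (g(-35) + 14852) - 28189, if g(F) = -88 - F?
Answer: -13390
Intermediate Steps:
(g(-35) + 14852) - 28189 = ((-88 - 1*(-35)) + 14852) - 28189 = ((-88 + 35) + 14852) - 28189 = (-53 + 14852) - 28189 = 14799 - 28189 = -13390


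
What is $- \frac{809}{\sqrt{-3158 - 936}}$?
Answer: $\frac{809 i \sqrt{4094}}{4094} \approx 12.644 i$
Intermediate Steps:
$- \frac{809}{\sqrt{-3158 - 936}} = - \frac{809}{\sqrt{-4094}} = - \frac{809}{i \sqrt{4094}} = - 809 \left(- \frac{i \sqrt{4094}}{4094}\right) = \frac{809 i \sqrt{4094}}{4094}$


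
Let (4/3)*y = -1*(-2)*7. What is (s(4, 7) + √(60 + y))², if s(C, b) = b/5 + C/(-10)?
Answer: 143/2 + √282 ≈ 88.293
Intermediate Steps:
y = 21/2 (y = 3*(-1*(-2)*7)/4 = 3*(2*7)/4 = (¾)*14 = 21/2 ≈ 10.500)
s(C, b) = -C/10 + b/5 (s(C, b) = b*(⅕) + C*(-⅒) = b/5 - C/10 = -C/10 + b/5)
(s(4, 7) + √(60 + y))² = ((-⅒*4 + (⅕)*7) + √(60 + 21/2))² = ((-⅖ + 7/5) + √(141/2))² = (1 + √282/2)²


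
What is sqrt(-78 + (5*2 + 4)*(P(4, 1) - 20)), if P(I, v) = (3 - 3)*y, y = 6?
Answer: I*sqrt(358) ≈ 18.921*I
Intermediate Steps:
P(I, v) = 0 (P(I, v) = (3 - 3)*6 = 0*6 = 0)
sqrt(-78 + (5*2 + 4)*(P(4, 1) - 20)) = sqrt(-78 + (5*2 + 4)*(0 - 20)) = sqrt(-78 + (10 + 4)*(-20)) = sqrt(-78 + 14*(-20)) = sqrt(-78 - 280) = sqrt(-358) = I*sqrt(358)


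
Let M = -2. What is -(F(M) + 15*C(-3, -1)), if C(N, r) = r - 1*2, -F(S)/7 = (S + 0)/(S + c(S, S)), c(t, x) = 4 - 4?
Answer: 52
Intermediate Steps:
c(t, x) = 0
F(S) = -7 (F(S) = -7*(S + 0)/(S + 0) = -7*S/S = -7*1 = -7)
C(N, r) = -2 + r (C(N, r) = r - 2 = -2 + r)
-(F(M) + 15*C(-3, -1)) = -(-7 + 15*(-2 - 1)) = -(-7 + 15*(-3)) = -(-7 - 45) = -1*(-52) = 52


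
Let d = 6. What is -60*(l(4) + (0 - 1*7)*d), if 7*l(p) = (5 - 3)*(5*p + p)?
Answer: 14760/7 ≈ 2108.6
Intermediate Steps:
l(p) = 12*p/7 (l(p) = ((5 - 3)*(5*p + p))/7 = (2*(6*p))/7 = (12*p)/7 = 12*p/7)
-60*(l(4) + (0 - 1*7)*d) = -60*((12/7)*4 + (0 - 1*7)*6) = -60*(48/7 + (0 - 7)*6) = -60*(48/7 - 7*6) = -60*(48/7 - 42) = -60*(-246/7) = 14760/7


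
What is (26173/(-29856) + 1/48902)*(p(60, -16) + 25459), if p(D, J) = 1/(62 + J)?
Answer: -749444615470925/33580416576 ≈ -22318.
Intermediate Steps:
(26173/(-29856) + 1/48902)*(p(60, -16) + 25459) = (26173/(-29856) + 1/48902)*(1/(62 - 16) + 25459) = (26173*(-1/29856) + 1/48902)*(1/46 + 25459) = (-26173/29856 + 1/48902)*(1/46 + 25459) = -639941095/730009056*1171115/46 = -749444615470925/33580416576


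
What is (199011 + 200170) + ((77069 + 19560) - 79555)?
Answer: 416255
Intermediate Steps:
(199011 + 200170) + ((77069 + 19560) - 79555) = 399181 + (96629 - 79555) = 399181 + 17074 = 416255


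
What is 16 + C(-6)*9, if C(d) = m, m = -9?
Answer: -65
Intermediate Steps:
C(d) = -9
16 + C(-6)*9 = 16 - 9*9 = 16 - 81 = -65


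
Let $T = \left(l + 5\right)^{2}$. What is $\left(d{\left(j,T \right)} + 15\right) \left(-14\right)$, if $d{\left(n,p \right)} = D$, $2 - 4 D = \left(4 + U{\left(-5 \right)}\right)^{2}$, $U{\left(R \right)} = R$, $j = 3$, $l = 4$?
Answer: $- \frac{427}{2} \approx -213.5$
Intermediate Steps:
$T = 81$ ($T = \left(4 + 5\right)^{2} = 9^{2} = 81$)
$D = \frac{1}{4}$ ($D = \frac{1}{2} - \frac{\left(4 - 5\right)^{2}}{4} = \frac{1}{2} - \frac{\left(-1\right)^{2}}{4} = \frac{1}{2} - \frac{1}{4} = \frac{1}{4} \approx 0.25$)
$d{\left(n,p \right)} = \frac{1}{4}$
$\left(d{\left(j,T \right)} + 15\right) \left(-14\right) = \left(\frac{1}{4} + 15\right) \left(-14\right) = \frac{61}{4} \left(-14\right) = - \frac{427}{2}$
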